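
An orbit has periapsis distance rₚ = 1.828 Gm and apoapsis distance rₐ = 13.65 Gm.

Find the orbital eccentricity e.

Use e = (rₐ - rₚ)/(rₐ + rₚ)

Convert to SI: rₚ = 1.828 Gm = 1.828e+09 m; rₐ = 13.65 Gm = 1.365e+10 m.
e = (rₐ − rₚ) / (rₐ + rₚ).
e = (1.365e+10 − 1.828e+09) / (1.365e+10 + 1.828e+09) = 1.1822e+10 / 1.5478e+10 ≈ 0.7638.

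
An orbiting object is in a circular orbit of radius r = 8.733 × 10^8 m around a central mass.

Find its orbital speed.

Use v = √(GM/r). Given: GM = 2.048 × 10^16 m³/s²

For a circular orbit, gravity supplies the centripetal force, so v = √(GM / r).
v = √(2.048e+16 / 8.733e+08) m/s ≈ 4843 m/s = 4.843 km/s.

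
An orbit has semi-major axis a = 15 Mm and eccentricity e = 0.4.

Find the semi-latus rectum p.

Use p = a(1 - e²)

Convert to SI: a = 15 Mm = 1.5e+07 m.
p = a (1 − e²).
p = 1.5e+07 · (1 − (0.4)²) = 1.5e+07 · 0.84 ≈ 1.26e+07 m = 12.6 Mm.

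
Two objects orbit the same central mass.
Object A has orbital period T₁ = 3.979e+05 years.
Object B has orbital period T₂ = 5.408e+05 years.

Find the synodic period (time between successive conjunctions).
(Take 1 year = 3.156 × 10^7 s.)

Convert to SI: T₁ = 3.979e+05 years = 1.25577e+13 s; T₂ = 5.408e+05 years = 1.70676e+13 s.
T_syn = |T₁ · T₂ / (T₁ − T₂)|.
T_syn = |1.25577e+13 · 1.70676e+13 / (1.25577e+13 − 1.70676e+13)| s ≈ 4.752e+13 s = 1.506e+06 years.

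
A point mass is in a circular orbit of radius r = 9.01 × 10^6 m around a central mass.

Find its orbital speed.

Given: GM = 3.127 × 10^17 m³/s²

For a circular orbit, gravity supplies the centripetal force, so v = √(GM / r).
v = √(3.127e+17 / 9.01e+06) m/s ≈ 1.863e+05 m/s = 186.3 km/s.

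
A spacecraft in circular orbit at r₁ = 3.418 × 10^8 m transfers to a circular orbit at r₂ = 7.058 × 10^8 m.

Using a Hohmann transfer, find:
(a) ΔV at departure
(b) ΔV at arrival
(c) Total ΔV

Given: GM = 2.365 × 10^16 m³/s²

Transfer semi-major axis: a_t = (r₁ + r₂)/2 = (3.418e+08 + 7.058e+08)/2 = 5.238e+08 m.
Circular speeds: v₁ = √(GM/r₁) = 8318.2 m/s, v₂ = √(GM/r₂) = 5788.62 m/s.
Transfer speeds (vis-viva v² = GM(2/r − 1/a_t)): v₁ᵗ = 9655.79 m/s, v₂ᵗ = 4676.04 m/s.
(a) ΔV₁ = |v₁ᵗ − v₁| ≈ 1338 m/s = 1.338 km/s.
(b) ΔV₂ = |v₂ − v₂ᵗ| ≈ 1113 m/s = 1.113 km/s.
(c) ΔV_total = ΔV₁ + ΔV₂ ≈ 2450 m/s = 2.45 km/s.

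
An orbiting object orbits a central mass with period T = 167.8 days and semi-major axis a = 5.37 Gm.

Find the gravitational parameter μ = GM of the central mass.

Convert to SI: T = 167.8 days = 1.44979e+07 s; a = 5.37 Gm = 5.37e+09 m.
GM = 4π² · a³ / T².
GM = 4π² · (5.37e+09)³ / (1.44979e+07)² m³/s² ≈ 2.909e+16 m³/s² = 2.909 × 10^16 m³/s².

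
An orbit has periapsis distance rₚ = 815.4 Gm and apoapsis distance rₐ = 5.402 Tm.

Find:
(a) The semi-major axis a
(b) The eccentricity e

Convert to SI: rₚ = 815.4 Gm = 8.154e+11 m; rₐ = 5.402 Tm = 5.402e+12 m.
(a) a = (rₚ + rₐ) / 2 = (8.154e+11 + 5.402e+12) / 2 ≈ 3.109e+12 m = 3.109 Tm.
(b) e = (rₐ − rₚ) / (rₐ + rₚ) = (5.402e+12 − 8.154e+11) / (5.402e+12 + 8.154e+11) ≈ 0.7377.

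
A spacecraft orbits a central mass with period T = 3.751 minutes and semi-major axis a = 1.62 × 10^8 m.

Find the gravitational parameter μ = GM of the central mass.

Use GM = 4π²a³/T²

Convert to SI: T = 3.751 minutes = 225.06 s.
GM = 4π² · a³ / T².
GM = 4π² · (1.62e+08)³ / (225.06)² m³/s² ≈ 3.314e+21 m³/s² = 3.314 × 10^21 m³/s².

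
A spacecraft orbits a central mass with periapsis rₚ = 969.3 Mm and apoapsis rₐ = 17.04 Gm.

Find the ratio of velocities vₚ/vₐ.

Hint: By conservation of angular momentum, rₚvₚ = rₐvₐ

Convert to SI: rₚ = 969.3 Mm = 9.693e+08 m; rₐ = 17.04 Gm = 1.704e+10 m.
Conservation of angular momentum gives rₚvₚ = rₐvₐ, so vₚ/vₐ = rₐ/rₚ.
vₚ/vₐ = 1.704e+10 / 9.693e+08 ≈ 17.58.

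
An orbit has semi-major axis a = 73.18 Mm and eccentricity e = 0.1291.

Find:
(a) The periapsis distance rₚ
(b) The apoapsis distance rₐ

Convert to SI: a = 73.18 Mm = 7.318e+07 m.
(a) rₚ = a(1 − e) = 7.318e+07 · (1 − 0.1291) = 7.318e+07 · 0.8709 ≈ 6.373e+07 m = 63.73 Mm.
(b) rₐ = a(1 + e) = 7.318e+07 · (1 + 0.1291) = 7.318e+07 · 1.1291 ≈ 8.263e+07 m = 82.63 Mm.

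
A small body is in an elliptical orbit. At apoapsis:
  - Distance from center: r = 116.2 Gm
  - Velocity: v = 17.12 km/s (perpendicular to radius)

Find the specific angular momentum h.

Convert to SI: r = 116.2 Gm = 1.162e+11 m; v = 17.12 km/s = 17120 m/s.
With v perpendicular to r, h = r · v.
h = 1.162e+11 · 17120 m²/s ≈ 1.989e+15 m²/s.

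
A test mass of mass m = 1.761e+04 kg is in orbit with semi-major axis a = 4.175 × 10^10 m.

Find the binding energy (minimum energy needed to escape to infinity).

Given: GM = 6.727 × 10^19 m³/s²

Total orbital energy is E = −GMm/(2a); binding energy is E_bind = −E = GMm/(2a).
E_bind = 6.727e+19 · 1.761e+04 / (2 · 4.175e+10) J ≈ 1.419e+13 J = 14.19 TJ.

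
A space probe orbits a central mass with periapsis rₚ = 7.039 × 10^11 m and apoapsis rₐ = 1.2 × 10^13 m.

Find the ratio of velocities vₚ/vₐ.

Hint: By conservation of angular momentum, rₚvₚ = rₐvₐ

Conservation of angular momentum gives rₚvₚ = rₐvₐ, so vₚ/vₐ = rₐ/rₚ.
vₚ/vₐ = 1.2e+13 / 7.039e+11 ≈ 17.05.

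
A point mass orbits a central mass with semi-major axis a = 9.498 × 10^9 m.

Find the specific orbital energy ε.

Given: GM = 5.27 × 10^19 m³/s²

ε = −GM / (2a).
ε = −5.27e+19 / (2 · 9.498e+09) J/kg ≈ -2.774e+09 J/kg = -2.774 GJ/kg.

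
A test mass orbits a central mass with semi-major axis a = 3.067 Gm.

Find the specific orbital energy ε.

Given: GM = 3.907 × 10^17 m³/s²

Convert to SI: a = 3.067 Gm = 3.067e+09 m.
ε = −GM / (2a).
ε = −3.907e+17 / (2 · 3.067e+09) J/kg ≈ -6.369e+07 J/kg = -63.69 MJ/kg.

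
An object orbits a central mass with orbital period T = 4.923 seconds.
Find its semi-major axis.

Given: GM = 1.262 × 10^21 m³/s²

Invert Kepler's third law: a = (GM · T² / (4π²))^(1/3).
Substituting T = 4.923 s and GM = 1.262e+21 m³/s²:
a = (1.262e+21 · (4.923)² / (4π²))^(1/3) m
a ≈ 9.184e+06 m = 9.184 Mm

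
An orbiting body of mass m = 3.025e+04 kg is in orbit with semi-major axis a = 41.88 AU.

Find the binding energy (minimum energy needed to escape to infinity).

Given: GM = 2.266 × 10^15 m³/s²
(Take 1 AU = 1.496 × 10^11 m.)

Convert to SI: a = 41.88 AU = 6.26525e+12 m.
Total orbital energy is E = −GMm/(2a); binding energy is E_bind = −E = GMm/(2a).
E_bind = 2.266e+15 · 3.025e+04 / (2 · 6.26525e+12) J ≈ 5.47e+06 J = 5.47 MJ.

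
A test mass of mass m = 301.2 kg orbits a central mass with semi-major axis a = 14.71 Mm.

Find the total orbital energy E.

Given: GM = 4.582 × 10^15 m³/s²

Convert to SI: a = 14.71 Mm = 1.471e+07 m.
E = −GMm / (2a).
E = −4.582e+15 · 301.2 / (2 · 1.471e+07) J ≈ -4.691e+10 J = -46.91 GJ.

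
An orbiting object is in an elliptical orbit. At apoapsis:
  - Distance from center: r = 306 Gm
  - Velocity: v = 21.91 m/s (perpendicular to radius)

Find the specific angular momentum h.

Convert to SI: r = 306 Gm = 3.06e+11 m.
With v perpendicular to r, h = r · v.
h = 3.06e+11 · 21.91 m²/s ≈ 6.704e+12 m²/s.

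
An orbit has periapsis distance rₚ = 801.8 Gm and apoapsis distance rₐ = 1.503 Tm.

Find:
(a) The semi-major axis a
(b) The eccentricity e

Convert to SI: rₚ = 801.8 Gm = 8.018e+11 m; rₐ = 1.503 Tm = 1.503e+12 m.
(a) a = (rₚ + rₐ) / 2 = (8.018e+11 + 1.503e+12) / 2 ≈ 1.152e+12 m = 1.152 Tm.
(b) e = (rₐ − rₚ) / (rₐ + rₚ) = (1.503e+12 − 8.018e+11) / (1.503e+12 + 8.018e+11) ≈ 0.3042.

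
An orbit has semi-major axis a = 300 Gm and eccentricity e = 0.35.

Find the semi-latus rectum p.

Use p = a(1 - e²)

Convert to SI: a = 300 Gm = 3e+11 m.
p = a (1 − e²).
p = 3e+11 · (1 − (0.35)²) = 3e+11 · 0.8775 ≈ 2.633e+11 m = 263.3 Gm.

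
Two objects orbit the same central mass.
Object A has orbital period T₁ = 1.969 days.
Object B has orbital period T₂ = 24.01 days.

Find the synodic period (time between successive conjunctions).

Convert to SI: T₁ = 1.969 days = 170122 s; T₂ = 24.01 days = 2.07446e+06 s.
T_syn = |T₁ · T₂ / (T₁ − T₂)|.
T_syn = |170122 · 2.07446e+06 / (170122 − 2.07446e+06)| s ≈ 1.853e+05 s = 2.145 days.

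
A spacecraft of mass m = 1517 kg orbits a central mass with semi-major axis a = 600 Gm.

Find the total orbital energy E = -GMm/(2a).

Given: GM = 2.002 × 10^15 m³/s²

Convert to SI: a = 600 Gm = 6e+11 m.
E = −GMm / (2a).
E = −2.002e+15 · 1517 / (2 · 6e+11) J ≈ -2.531e+06 J = -2.531 MJ.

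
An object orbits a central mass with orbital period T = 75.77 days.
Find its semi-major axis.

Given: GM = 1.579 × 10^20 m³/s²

Convert to SI: T = 75.77 days = 6.54653e+06 s.
Invert Kepler's third law: a = (GM · T² / (4π²))^(1/3).
Substituting T = 6.54653e+06 s and GM = 1.579e+20 m³/s²:
a = (1.579e+20 · (6.54653e+06)² / (4π²))^(1/3) m
a ≈ 5.555e+10 m = 55.55 Gm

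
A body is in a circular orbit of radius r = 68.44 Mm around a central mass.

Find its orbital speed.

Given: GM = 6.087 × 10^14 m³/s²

Convert to SI: r = 68.44 Mm = 6.844e+07 m.
For a circular orbit, gravity supplies the centripetal force, so v = √(GM / r).
v = √(6.087e+14 / 6.844e+07) m/s ≈ 2982 m/s = 2.982 km/s.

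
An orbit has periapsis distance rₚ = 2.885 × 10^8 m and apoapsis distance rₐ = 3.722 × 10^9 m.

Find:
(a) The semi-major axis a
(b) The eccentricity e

(a) a = (rₚ + rₐ) / 2 = (2.885e+08 + 3.722e+09) / 2 ≈ 2.005e+09 m = 2.005 × 10^9 m.
(b) e = (rₐ − rₚ) / (rₐ + rₚ) = (3.722e+09 − 2.885e+08) / (3.722e+09 + 2.885e+08) ≈ 0.8561.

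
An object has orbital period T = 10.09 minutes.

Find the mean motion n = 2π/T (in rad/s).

Convert to SI: T = 10.09 minutes = 605.4 s.
n = 2π / T.
n = 2π / 605.4 s ≈ 0.01038 rad/s.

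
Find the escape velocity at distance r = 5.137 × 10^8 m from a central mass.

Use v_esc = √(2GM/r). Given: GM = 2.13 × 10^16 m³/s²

Escape velocity comes from setting total energy to zero: ½v² − GM/r = 0 ⇒ v_esc = √(2GM / r).
v_esc = √(2 · 2.13e+16 / 5.137e+08) m/s ≈ 9106 m/s = 9.106 km/s.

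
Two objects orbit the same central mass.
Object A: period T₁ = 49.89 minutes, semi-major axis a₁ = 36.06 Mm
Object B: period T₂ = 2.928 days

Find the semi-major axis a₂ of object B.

Convert to SI: T₁ = 49.89 minutes = 2993.4 s; a₁ = 36.06 Mm = 3.606e+07 m; T₂ = 2.928 days = 252979 s.
Kepler's third law: (T₁/T₂)² = (a₁/a₂)³ ⇒ a₂ = a₁ · (T₂/T₁)^(2/3).
T₂/T₁ = 252979 / 2993.4 = 84.5123.
a₂ = 3.606e+07 · (84.5123)^(2/3) m ≈ 6.944e+08 m = 694.4 Mm.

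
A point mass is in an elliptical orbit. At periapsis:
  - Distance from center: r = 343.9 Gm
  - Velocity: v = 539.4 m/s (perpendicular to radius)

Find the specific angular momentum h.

Convert to SI: r = 343.9 Gm = 3.439e+11 m.
With v perpendicular to r, h = r · v.
h = 3.439e+11 · 539.4 m²/s ≈ 1.855e+14 m²/s.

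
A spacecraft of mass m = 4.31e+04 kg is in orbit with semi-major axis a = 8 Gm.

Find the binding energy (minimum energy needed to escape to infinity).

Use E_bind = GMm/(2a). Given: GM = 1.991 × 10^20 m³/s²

Convert to SI: a = 8 Gm = 8e+09 m.
Total orbital energy is E = −GMm/(2a); binding energy is E_bind = −E = GMm/(2a).
E_bind = 1.991e+20 · 4.31e+04 / (2 · 8e+09) J ≈ 5.363e+14 J = 536.3 TJ.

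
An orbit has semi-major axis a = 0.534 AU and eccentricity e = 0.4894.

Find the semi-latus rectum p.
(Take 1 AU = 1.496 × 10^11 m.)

Convert to SI: a = 0.534 AU = 7.98864e+10 m.
p = a (1 − e²).
p = 7.98864e+10 · (1 − (0.4894)²) = 7.98864e+10 · 0.760488 ≈ 6.075e+10 m = 0.4061 AU.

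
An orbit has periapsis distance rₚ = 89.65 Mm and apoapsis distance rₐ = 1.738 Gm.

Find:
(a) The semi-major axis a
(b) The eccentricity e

Convert to SI: rₚ = 89.65 Mm = 8.965e+07 m; rₐ = 1.738 Gm = 1.738e+09 m.
(a) a = (rₚ + rₐ) / 2 = (8.965e+07 + 1.738e+09) / 2 ≈ 9.138e+08 m = 913.8 Mm.
(b) e = (rₐ − rₚ) / (rₐ + rₚ) = (1.738e+09 − 8.965e+07) / (1.738e+09 + 8.965e+07) ≈ 0.9019.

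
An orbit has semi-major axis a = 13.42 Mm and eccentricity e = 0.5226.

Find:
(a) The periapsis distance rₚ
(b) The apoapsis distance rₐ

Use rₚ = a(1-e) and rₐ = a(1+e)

Convert to SI: a = 13.42 Mm = 1.342e+07 m.
(a) rₚ = a(1 − e) = 1.342e+07 · (1 − 0.5226) = 1.342e+07 · 0.4774 ≈ 6.407e+06 m = 6.407 Mm.
(b) rₐ = a(1 + e) = 1.342e+07 · (1 + 0.5226) = 1.342e+07 · 1.5226 ≈ 2.043e+07 m = 20.43 Mm.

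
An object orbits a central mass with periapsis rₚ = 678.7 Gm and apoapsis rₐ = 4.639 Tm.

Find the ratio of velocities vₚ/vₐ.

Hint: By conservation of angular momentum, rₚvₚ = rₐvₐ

Convert to SI: rₚ = 678.7 Gm = 6.787e+11 m; rₐ = 4.639 Tm = 4.639e+12 m.
Conservation of angular momentum gives rₚvₚ = rₐvₐ, so vₚ/vₐ = rₐ/rₚ.
vₚ/vₐ = 4.639e+12 / 6.787e+11 ≈ 6.835.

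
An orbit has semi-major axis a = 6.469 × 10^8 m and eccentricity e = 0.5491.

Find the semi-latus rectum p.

p = a (1 − e²).
p = 6.469e+08 · (1 − (0.5491)²) = 6.469e+08 · 0.698489 ≈ 4.519e+08 m = 4.519 × 10^8 m.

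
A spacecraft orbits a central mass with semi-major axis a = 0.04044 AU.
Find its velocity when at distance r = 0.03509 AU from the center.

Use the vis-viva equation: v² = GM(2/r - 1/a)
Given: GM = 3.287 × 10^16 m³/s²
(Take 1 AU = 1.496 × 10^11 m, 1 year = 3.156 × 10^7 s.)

Convert to SI: a = 0.04044 AU = 6.04982e+09 m; r = 0.03509 AU = 5.24946e+09 m.
Vis-viva: v = √(GM · (2/r − 1/a)).
2/r − 1/a = 2/5.24946e+09 − 1/6.04982e+09 = 2.15697e-10 m⁻¹.
v = √(3.287e+16 · 2.15697e-10) m/s ≈ 2663 m/s = 0.5617 AU/year.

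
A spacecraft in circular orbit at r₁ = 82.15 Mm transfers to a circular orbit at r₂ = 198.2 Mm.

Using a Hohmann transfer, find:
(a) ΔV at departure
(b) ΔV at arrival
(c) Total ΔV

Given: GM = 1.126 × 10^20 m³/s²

Convert to SI: r₁ = 82.15 Mm = 8.215e+07 m; r₂ = 198.2 Mm = 1.982e+08 m.
Transfer semi-major axis: a_t = (r₁ + r₂)/2 = (8.215e+07 + 1.982e+08)/2 = 1.40175e+08 m.
Circular speeds: v₁ = √(GM/r₁) = 1.17075e+06 m/s, v₂ = √(GM/r₂) = 753733 m/s.
Transfer speeds (vis-viva v² = GM(2/r − 1/a_t)): v₁ᵗ = 1.39214e+06 m/s, v₂ᵗ = 577013 m/s.
(a) ΔV₁ = |v₁ᵗ − v₁| ≈ 2.214e+05 m/s = 221.4 km/s.
(b) ΔV₂ = |v₂ − v₂ᵗ| ≈ 1.767e+05 m/s = 176.7 km/s.
(c) ΔV_total = ΔV₁ + ΔV₂ ≈ 3.981e+05 m/s = 398.1 km/s.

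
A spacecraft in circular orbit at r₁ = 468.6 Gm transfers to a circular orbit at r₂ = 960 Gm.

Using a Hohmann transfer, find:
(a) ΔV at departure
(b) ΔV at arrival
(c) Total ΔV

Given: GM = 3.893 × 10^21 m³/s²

Convert to SI: r₁ = 468.6 Gm = 4.686e+11 m; r₂ = 960 Gm = 9.6e+11 m.
Transfer semi-major axis: a_t = (r₁ + r₂)/2 = (4.686e+11 + 9.6e+11)/2 = 7.143e+11 m.
Circular speeds: v₁ = √(GM/r₁) = 91146.7 m/s, v₂ = √(GM/r₂) = 63680.5 m/s.
Transfer speeds (vis-viva v² = GM(2/r − 1/a_t)): v₁ᵗ = 105666 m/s, v₂ᵗ = 51578.3 m/s.
(a) ΔV₁ = |v₁ᵗ − v₁| ≈ 1.452e+04 m/s = 14.52 km/s.
(b) ΔV₂ = |v₂ − v₂ᵗ| ≈ 1.21e+04 m/s = 12.1 km/s.
(c) ΔV_total = ΔV₁ + ΔV₂ ≈ 2.662e+04 m/s = 26.62 km/s.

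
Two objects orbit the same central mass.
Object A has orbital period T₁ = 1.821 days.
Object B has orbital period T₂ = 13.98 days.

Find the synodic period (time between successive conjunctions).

Convert to SI: T₁ = 1.821 days = 157334 s; T₂ = 13.98 days = 1.20787e+06 s.
T_syn = |T₁ · T₂ / (T₁ − T₂)|.
T_syn = |157334 · 1.20787e+06 / (157334 − 1.20787e+06)| s ≈ 1.809e+05 s = 2.094 days.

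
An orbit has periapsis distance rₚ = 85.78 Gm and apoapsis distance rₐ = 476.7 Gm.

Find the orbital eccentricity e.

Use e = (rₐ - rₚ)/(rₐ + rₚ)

Convert to SI: rₚ = 85.78 Gm = 8.578e+10 m; rₐ = 476.7 Gm = 4.767e+11 m.
e = (rₐ − rₚ) / (rₐ + rₚ).
e = (4.767e+11 − 8.578e+10) / (4.767e+11 + 8.578e+10) = 3.9092e+11 / 5.6248e+11 ≈ 0.695.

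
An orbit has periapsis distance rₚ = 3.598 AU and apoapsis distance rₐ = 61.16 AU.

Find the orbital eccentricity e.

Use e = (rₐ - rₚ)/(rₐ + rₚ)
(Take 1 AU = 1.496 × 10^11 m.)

Convert to SI: rₚ = 3.598 AU = 5.38261e+11 m; rₐ = 61.16 AU = 9.14954e+12 m.
e = (rₐ − rₚ) / (rₐ + rₚ).
e = (9.14954e+12 − 5.38261e+11) / (9.14954e+12 + 5.38261e+11) = 8.61128e+12 / 9.6878e+12 ≈ 0.8889.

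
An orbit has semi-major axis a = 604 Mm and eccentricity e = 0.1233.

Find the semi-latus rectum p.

Convert to SI: a = 604 Mm = 6.04e+08 m.
p = a (1 − e²).
p = 6.04e+08 · (1 − (0.1233)²) = 6.04e+08 · 0.984797 ≈ 5.948e+08 m = 594.8 Mm.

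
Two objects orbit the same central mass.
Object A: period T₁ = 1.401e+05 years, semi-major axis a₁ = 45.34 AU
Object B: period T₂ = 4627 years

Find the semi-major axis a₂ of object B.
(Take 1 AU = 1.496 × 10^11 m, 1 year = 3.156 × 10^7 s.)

Convert to SI: T₁ = 1.401e+05 years = 4.42156e+12 s; a₁ = 45.34 AU = 6.78286e+12 m; T₂ = 4627 years = 1.46028e+11 s.
Kepler's third law: (T₁/T₂)² = (a₁/a₂)³ ⇒ a₂ = a₁ · (T₂/T₁)^(2/3).
T₂/T₁ = 1.46028e+11 / 4.42156e+12 = 0.0330264.
a₂ = 6.78286e+12 · (0.0330264)^(2/3) m ≈ 6.982e+11 m = 4.667 AU.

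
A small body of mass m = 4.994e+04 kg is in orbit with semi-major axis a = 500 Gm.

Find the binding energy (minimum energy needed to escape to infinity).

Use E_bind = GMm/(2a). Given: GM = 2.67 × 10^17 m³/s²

Convert to SI: a = 500 Gm = 5e+11 m.
Total orbital energy is E = −GMm/(2a); binding energy is E_bind = −E = GMm/(2a).
E_bind = 2.67e+17 · 4.994e+04 / (2 · 5e+11) J ≈ 1.333e+10 J = 13.33 GJ.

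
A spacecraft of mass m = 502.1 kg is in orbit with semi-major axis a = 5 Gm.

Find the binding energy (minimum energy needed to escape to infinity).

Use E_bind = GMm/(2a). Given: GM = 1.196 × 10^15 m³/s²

Convert to SI: a = 5 Gm = 5e+09 m.
Total orbital energy is E = −GMm/(2a); binding energy is E_bind = −E = GMm/(2a).
E_bind = 1.196e+15 · 502.1 / (2 · 5e+09) J ≈ 6.005e+07 J = 60.05 MJ.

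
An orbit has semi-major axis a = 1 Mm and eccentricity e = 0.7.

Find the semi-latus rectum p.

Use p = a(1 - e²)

Convert to SI: a = 1 Mm = 1e+06 m.
p = a (1 − e²).
p = 1e+06 · (1 − (0.7)²) = 1e+06 · 0.51 ≈ 5.1e+05 m = 510 km.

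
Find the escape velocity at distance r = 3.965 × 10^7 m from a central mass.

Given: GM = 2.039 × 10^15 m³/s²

Escape velocity comes from setting total energy to zero: ½v² − GM/r = 0 ⇒ v_esc = √(2GM / r).
v_esc = √(2 · 2.039e+15 / 3.965e+07) m/s ≈ 1.014e+04 m/s = 10.14 km/s.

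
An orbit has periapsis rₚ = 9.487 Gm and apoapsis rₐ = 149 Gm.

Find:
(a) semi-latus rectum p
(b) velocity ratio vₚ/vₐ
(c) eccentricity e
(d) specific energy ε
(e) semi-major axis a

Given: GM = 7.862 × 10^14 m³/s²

Convert to SI: rₚ = 9.487 Gm = 9.487e+09 m; rₐ = 149 Gm = 1.49e+11 m.
(a) From a = (rₚ + rₐ)/2 = 7.92435e+10 m and e = (rₐ − rₚ)/(rₐ + rₚ) = 0.88028, p = a(1 − e²) = 7.92435e+10 · (1 − (0.88028)²) ≈ 1.784e+10 m
(b) Conservation of angular momentum (rₚvₚ = rₐvₐ) gives vₚ/vₐ = rₐ/rₚ = 1.49e+11/9.487e+09 ≈ 15.71
(c) e = (rₐ − rₚ)/(rₐ + rₚ) = (1.49e+11 − 9.487e+09)/(1.49e+11 + 9.487e+09) ≈ 0.8803
(d) With a = (rₚ + rₐ)/2 = 7.92435e+10 m, ε = −GM/(2a) = −7.862e+14/(2 · 7.92435e+10) J/kg ≈ -4961 J/kg
(e) a = (rₚ + rₐ)/2 = (9.487e+09 + 1.49e+11)/2 ≈ 7.924e+10 m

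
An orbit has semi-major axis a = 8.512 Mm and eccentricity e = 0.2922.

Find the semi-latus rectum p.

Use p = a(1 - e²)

Convert to SI: a = 8.512 Mm = 8.512e+06 m.
p = a (1 − e²).
p = 8.512e+06 · (1 − (0.2922)²) = 8.512e+06 · 0.914619 ≈ 7.785e+06 m = 7.785 Mm.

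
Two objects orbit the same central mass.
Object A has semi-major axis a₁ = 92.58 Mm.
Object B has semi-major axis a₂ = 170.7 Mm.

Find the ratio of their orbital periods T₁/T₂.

Convert to SI: a₁ = 92.58 Mm = 9.258e+07 m; a₂ = 170.7 Mm = 1.707e+08 m.
From Kepler's third law, (T₁/T₂)² = (a₁/a₂)³, so T₁/T₂ = (a₁/a₂)^(3/2).
a₁/a₂ = 9.258e+07 / 1.707e+08 = 0.542355.
T₁/T₂ = (0.542355)^(3/2) ≈ 0.3994.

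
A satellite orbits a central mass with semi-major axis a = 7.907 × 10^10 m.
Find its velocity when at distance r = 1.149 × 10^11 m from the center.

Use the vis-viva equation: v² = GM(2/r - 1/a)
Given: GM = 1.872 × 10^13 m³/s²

Vis-viva: v = √(GM · (2/r − 1/a)).
2/r − 1/a = 2/1.149e+11 − 1/7.907e+10 = 4.75942e-12 m⁻¹.
v = √(1.872e+13 · 4.75942e-12) m/s ≈ 9.439 m/s = 9.439 m/s.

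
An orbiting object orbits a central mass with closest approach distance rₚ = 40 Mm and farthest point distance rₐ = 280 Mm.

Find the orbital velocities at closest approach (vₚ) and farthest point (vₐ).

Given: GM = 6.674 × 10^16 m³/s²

Convert to SI: rₚ = 40 Mm = 4e+07 m; rₐ = 280 Mm = 2.8e+08 m.
Use the vis-viva equation v² = GM(2/r − 1/a) with a = (rₚ + rₐ)/2 = (4e+07 + 2.8e+08)/2 = 1.6e+08 m.
vₚ = √(GM · (2/rₚ − 1/a)) = √(6.674e+16 · (2/4e+07 − 1/1.6e+08)) m/s ≈ 5.404e+04 m/s = 54.04 km/s.
vₐ = √(GM · (2/rₐ − 1/a)) = √(6.674e+16 · (2/2.8e+08 − 1/1.6e+08)) m/s ≈ 7719 m/s = 7.719 km/s.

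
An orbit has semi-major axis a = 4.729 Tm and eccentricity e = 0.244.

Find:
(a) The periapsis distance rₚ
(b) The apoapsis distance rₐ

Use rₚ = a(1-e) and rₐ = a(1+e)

Convert to SI: a = 4.729 Tm = 4.729e+12 m.
(a) rₚ = a(1 − e) = 4.729e+12 · (1 − 0.244) = 4.729e+12 · 0.756 ≈ 3.575e+12 m = 3.575 Tm.
(b) rₐ = a(1 + e) = 4.729e+12 · (1 + 0.244) = 4.729e+12 · 1.244 ≈ 5.883e+12 m = 5.883 Tm.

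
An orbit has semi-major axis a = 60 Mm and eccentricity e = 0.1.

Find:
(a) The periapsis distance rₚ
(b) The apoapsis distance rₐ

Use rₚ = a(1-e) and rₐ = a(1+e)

Convert to SI: a = 60 Mm = 6e+07 m.
(a) rₚ = a(1 − e) = 6e+07 · (1 − 0.1) = 6e+07 · 0.9 ≈ 5.4e+07 m = 54 Mm.
(b) rₐ = a(1 + e) = 6e+07 · (1 + 0.1) = 6e+07 · 1.1 ≈ 6.6e+07 m = 66 Mm.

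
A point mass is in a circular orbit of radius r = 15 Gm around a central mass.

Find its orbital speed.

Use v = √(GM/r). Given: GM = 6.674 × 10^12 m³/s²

Convert to SI: r = 15 Gm = 1.5e+10 m.
For a circular orbit, gravity supplies the centripetal force, so v = √(GM / r).
v = √(6.674e+12 / 1.5e+10) m/s ≈ 21.09 m/s = 21.09 m/s.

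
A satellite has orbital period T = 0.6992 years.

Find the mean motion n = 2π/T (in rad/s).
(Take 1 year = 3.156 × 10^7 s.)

Convert to SI: T = 0.6992 years = 2.20668e+07 s.
n = 2π / T.
n = 2π / 2.20668e+07 s ≈ 2.847e-07 rad/s.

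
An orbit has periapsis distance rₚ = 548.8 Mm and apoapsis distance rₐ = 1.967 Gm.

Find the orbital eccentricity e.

Convert to SI: rₚ = 548.8 Mm = 5.488e+08 m; rₐ = 1.967 Gm = 1.967e+09 m.
e = (rₐ − rₚ) / (rₐ + rₚ).
e = (1.967e+09 − 5.488e+08) / (1.967e+09 + 5.488e+08) = 1.4182e+09 / 2.5158e+09 ≈ 0.5637.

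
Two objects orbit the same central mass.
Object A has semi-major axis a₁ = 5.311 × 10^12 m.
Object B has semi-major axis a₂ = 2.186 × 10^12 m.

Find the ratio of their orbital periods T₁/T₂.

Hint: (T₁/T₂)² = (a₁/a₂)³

From Kepler's third law, (T₁/T₂)² = (a₁/a₂)³, so T₁/T₂ = (a₁/a₂)^(3/2).
a₁/a₂ = 5.311e+12 / 2.186e+12 = 2.42955.
T₁/T₂ = (2.42955)^(3/2) ≈ 3.787.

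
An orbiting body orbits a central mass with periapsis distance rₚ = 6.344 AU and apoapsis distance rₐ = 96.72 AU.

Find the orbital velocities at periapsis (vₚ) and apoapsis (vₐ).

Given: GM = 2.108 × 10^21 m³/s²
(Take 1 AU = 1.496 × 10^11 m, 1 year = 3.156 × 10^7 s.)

Convert to SI: rₚ = 6.344 AU = 9.49062e+11 m; rₐ = 96.72 AU = 1.44693e+13 m.
Use the vis-viva equation v² = GM(2/r − 1/a) with a = (rₚ + rₐ)/2 = (9.49062e+11 + 1.44693e+13)/2 = 7.70919e+12 m.
vₚ = √(GM · (2/rₚ − 1/a)) = √(2.108e+21 · (2/9.49062e+11 − 1/7.70919e+12)) m/s ≈ 6.457e+04 m/s = 13.62 AU/year.
vₐ = √(GM · (2/rₐ − 1/a)) = √(2.108e+21 · (2/1.44693e+13 − 1/7.70919e+12)) m/s ≈ 4235 m/s = 0.8934 AU/year.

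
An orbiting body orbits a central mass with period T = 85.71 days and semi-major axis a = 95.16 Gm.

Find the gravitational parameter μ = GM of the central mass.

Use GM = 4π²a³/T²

Convert to SI: T = 85.71 days = 7.40534e+06 s; a = 95.16 Gm = 9.516e+10 m.
GM = 4π² · a³ / T².
GM = 4π² · (9.516e+10)³ / (7.40534e+06)² m³/s² ≈ 6.203e+20 m³/s² = 6.203 × 10^20 m³/s².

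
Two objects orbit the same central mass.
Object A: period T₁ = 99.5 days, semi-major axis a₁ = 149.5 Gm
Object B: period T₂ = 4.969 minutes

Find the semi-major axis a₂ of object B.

Convert to SI: T₁ = 99.5 days = 8.5968e+06 s; a₁ = 149.5 Gm = 1.495e+11 m; T₂ = 4.969 minutes = 298.14 s.
Kepler's third law: (T₁/T₂)² = (a₁/a₂)³ ⇒ a₂ = a₁ · (T₂/T₁)^(2/3).
T₂/T₁ = 298.14 / 8.5968e+06 = 3.46803e-05.
a₂ = 1.495e+11 · (3.46803e-05)^(2/3) m ≈ 1.59e+08 m = 159 Mm.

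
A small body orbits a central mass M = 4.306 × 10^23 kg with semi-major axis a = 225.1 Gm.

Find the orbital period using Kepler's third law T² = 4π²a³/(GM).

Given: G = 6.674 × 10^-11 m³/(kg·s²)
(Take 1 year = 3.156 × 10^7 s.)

Convert to SI: a = 225.1 Gm = 2.251e+11 m.
GM = G · M = 6.674e-11 · 4.306e+23 = 2.87382e+13 m³/s².
Kepler's third law: T = 2π √(a³ / GM).
Substituting a = 2.251e+11 m and GM = 2.87382e+13 m³/s²:
T = 2π √((2.251e+11)³ / 2.87382e+13) s
T ≈ 1.252e+11 s = 3966 years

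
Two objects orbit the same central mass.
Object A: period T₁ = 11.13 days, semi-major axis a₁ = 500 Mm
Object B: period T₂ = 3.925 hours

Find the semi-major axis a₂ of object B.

Convert to SI: T₁ = 11.13 days = 961632 s; a₁ = 500 Mm = 5e+08 m; T₂ = 3.925 hours = 14130 s.
Kepler's third law: (T₁/T₂)² = (a₁/a₂)³ ⇒ a₂ = a₁ · (T₂/T₁)^(2/3).
T₂/T₁ = 14130 / 961632 = 0.0146938.
a₂ = 5e+08 · (0.0146938)^(2/3) m ≈ 3e+07 m = 30 Mm.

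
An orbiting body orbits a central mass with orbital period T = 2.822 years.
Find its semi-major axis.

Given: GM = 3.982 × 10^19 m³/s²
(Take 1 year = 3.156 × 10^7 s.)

Convert to SI: T = 2.822 years = 8.90623e+07 s.
Invert Kepler's third law: a = (GM · T² / (4π²))^(1/3).
Substituting T = 8.90623e+07 s and GM = 3.982e+19 m³/s²:
a = (3.982e+19 · (8.90623e+07)² / (4π²))^(1/3) m
a ≈ 2e+11 m = 200 Gm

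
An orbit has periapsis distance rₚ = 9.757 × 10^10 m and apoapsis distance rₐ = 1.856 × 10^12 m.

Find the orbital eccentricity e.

e = (rₐ − rₚ) / (rₐ + rₚ).
e = (1.856e+12 − 9.757e+10) / (1.856e+12 + 9.757e+10) = 1.75843e+12 / 1.95357e+12 ≈ 0.9001.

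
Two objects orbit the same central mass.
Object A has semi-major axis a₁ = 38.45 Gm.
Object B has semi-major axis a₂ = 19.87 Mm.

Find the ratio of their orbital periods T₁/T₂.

Convert to SI: a₁ = 38.45 Gm = 3.845e+10 m; a₂ = 19.87 Mm = 1.987e+07 m.
From Kepler's third law, (T₁/T₂)² = (a₁/a₂)³, so T₁/T₂ = (a₁/a₂)^(3/2).
a₁/a₂ = 3.845e+10 / 1.987e+07 = 1935.08.
T₁/T₂ = (1935.08)^(3/2) ≈ 8.512e+04.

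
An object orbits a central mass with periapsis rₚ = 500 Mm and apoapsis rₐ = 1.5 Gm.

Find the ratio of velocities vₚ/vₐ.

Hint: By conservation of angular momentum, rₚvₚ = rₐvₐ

Convert to SI: rₚ = 500 Mm = 5e+08 m; rₐ = 1.5 Gm = 1.5e+09 m.
Conservation of angular momentum gives rₚvₚ = rₐvₐ, so vₚ/vₐ = rₐ/rₚ.
vₚ/vₐ = 1.5e+09 / 5e+08 ≈ 3.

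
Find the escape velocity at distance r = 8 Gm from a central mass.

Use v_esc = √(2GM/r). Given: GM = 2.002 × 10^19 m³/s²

Convert to SI: r = 8 Gm = 8e+09 m.
Escape velocity comes from setting total energy to zero: ½v² − GM/r = 0 ⇒ v_esc = √(2GM / r).
v_esc = √(2 · 2.002e+19 / 8e+09) m/s ≈ 7.075e+04 m/s = 70.75 km/s.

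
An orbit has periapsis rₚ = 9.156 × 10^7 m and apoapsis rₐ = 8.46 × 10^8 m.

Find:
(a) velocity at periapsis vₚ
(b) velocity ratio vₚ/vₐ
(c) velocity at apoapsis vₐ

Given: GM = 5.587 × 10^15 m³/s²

(a) With a = (rₚ + rₐ)/2 = 4.6878e+08 m, vₚ = √(GM (2/rₚ − 1/a)) = √(5.587e+15 · (2/9.156e+07 − 1/4.6878e+08)) m/s ≈ 1.049e+04 m/s
(b) Conservation of angular momentum (rₚvₚ = rₐvₐ) gives vₚ/vₐ = rₐ/rₚ = 8.46e+08/9.156e+07 ≈ 9.24
(c) With a = (rₚ + rₐ)/2 = 4.6878e+08 m, vₐ = √(GM (2/rₐ − 1/a)) = √(5.587e+15 · (2/8.46e+08 − 1/4.6878e+08)) m/s ≈ 1136 m/s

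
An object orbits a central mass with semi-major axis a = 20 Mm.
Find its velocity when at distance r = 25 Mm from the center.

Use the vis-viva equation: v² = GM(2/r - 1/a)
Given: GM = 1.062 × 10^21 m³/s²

Convert to SI: a = 20 Mm = 2e+07 m; r = 25 Mm = 2.5e+07 m.
Vis-viva: v = √(GM · (2/r − 1/a)).
2/r − 1/a = 2/2.5e+07 − 1/2e+07 = 3e-08 m⁻¹.
v = √(1.062e+21 · 3e-08) m/s ≈ 5.644e+06 m/s = 5644 km/s.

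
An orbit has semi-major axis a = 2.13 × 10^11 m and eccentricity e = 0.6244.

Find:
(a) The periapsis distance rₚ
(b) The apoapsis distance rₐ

(a) rₚ = a(1 − e) = 2.13e+11 · (1 − 0.6244) = 2.13e+11 · 0.3756 ≈ 8e+10 m = 8 × 10^10 m.
(b) rₐ = a(1 + e) = 2.13e+11 · (1 + 0.6244) = 2.13e+11 · 1.6244 ≈ 3.46e+11 m = 3.46 × 10^11 m.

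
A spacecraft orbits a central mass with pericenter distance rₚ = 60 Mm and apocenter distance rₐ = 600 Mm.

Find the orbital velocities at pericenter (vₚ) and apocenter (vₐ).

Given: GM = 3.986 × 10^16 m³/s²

Convert to SI: rₚ = 60 Mm = 6e+07 m; rₐ = 600 Mm = 6e+08 m.
Use the vis-viva equation v² = GM(2/r − 1/a) with a = (rₚ + rₐ)/2 = (6e+07 + 6e+08)/2 = 3.3e+08 m.
vₚ = √(GM · (2/rₚ − 1/a)) = √(3.986e+16 · (2/6e+07 − 1/3.3e+08)) m/s ≈ 3.475e+04 m/s = 34.75 km/s.
vₐ = √(GM · (2/rₐ − 1/a)) = √(3.986e+16 · (2/6e+08 − 1/3.3e+08)) m/s ≈ 3475 m/s = 3.475 km/s.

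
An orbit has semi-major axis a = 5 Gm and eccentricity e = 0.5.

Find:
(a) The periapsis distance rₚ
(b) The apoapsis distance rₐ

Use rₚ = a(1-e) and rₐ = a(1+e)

Convert to SI: a = 5 Gm = 5e+09 m.
(a) rₚ = a(1 − e) = 5e+09 · (1 − 0.5) = 5e+09 · 0.5 ≈ 2.5e+09 m = 2.5 Gm.
(b) rₐ = a(1 + e) = 5e+09 · (1 + 0.5) = 5e+09 · 1.5 ≈ 7.5e+09 m = 7.5 Gm.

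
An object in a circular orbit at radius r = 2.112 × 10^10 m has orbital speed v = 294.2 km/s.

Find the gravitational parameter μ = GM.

Convert to SI: v = 294.2 km/s = 294200 m/s.
For a circular orbit v² = GM/r, so GM = v² · r.
GM = (294200)² · 2.112e+10 m³/s² ≈ 1.828e+21 m³/s² = 1.828 × 10^21 m³/s².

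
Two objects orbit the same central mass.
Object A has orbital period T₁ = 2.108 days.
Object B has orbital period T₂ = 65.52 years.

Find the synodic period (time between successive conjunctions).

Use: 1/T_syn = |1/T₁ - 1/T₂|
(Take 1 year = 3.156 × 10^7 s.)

Convert to SI: T₁ = 2.108 days = 182131 s; T₂ = 65.52 years = 2.06781e+09 s.
T_syn = |T₁ · T₂ / (T₁ − T₂)|.
T_syn = |182131 · 2.06781e+09 / (182131 − 2.06781e+09)| s ≈ 1.821e+05 s = 2.108 days.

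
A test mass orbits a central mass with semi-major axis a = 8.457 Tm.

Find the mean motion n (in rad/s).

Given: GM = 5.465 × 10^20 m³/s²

Convert to SI: a = 8.457 Tm = 8.457e+12 m.
n = √(GM / a³).
n = √(5.465e+20 / (8.457e+12)³) rad/s ≈ 9.505e-10 rad/s.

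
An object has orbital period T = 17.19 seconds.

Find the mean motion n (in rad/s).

n = 2π / T.
n = 2π / 17.19 s ≈ 0.3655 rad/s.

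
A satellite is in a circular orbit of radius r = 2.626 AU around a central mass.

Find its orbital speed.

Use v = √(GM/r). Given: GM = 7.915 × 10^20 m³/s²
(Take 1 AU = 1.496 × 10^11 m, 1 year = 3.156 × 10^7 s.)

Convert to SI: r = 2.626 AU = 3.9285e+11 m.
For a circular orbit, gravity supplies the centripetal force, so v = √(GM / r).
v = √(7.915e+20 / 3.9285e+11) m/s ≈ 4.489e+04 m/s = 9.469 AU/year.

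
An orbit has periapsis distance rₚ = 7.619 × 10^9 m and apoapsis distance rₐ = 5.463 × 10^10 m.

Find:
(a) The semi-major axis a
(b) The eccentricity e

(a) a = (rₚ + rₐ) / 2 = (7.619e+09 + 5.463e+10) / 2 ≈ 3.112e+10 m = 3.112 × 10^10 m.
(b) e = (rₐ − rₚ) / (rₐ + rₚ) = (5.463e+10 − 7.619e+09) / (5.463e+10 + 7.619e+09) ≈ 0.7552.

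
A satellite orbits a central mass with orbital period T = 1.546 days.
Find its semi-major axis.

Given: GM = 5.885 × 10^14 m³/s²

Convert to SI: T = 1.546 days = 133574 s.
Invert Kepler's third law: a = (GM · T² / (4π²))^(1/3).
Substituting T = 133574 s and GM = 5.885e+14 m³/s²:
a = (5.885e+14 · (133574)² / (4π²))^(1/3) m
a ≈ 6.431e+07 m = 64.31 Mm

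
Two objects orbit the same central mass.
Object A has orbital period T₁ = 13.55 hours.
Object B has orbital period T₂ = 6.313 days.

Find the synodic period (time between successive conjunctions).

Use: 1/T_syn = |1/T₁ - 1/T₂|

Convert to SI: T₁ = 13.55 hours = 48780 s; T₂ = 6.313 days = 545443 s.
T_syn = |T₁ · T₂ / (T₁ − T₂)|.
T_syn = |48780 · 545443 / (48780 − 545443)| s ≈ 5.357e+04 s = 14.88 hours.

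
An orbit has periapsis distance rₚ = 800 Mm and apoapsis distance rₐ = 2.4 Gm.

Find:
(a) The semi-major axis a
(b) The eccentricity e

Convert to SI: rₚ = 800 Mm = 8e+08 m; rₐ = 2.4 Gm = 2.4e+09 m.
(a) a = (rₚ + rₐ) / 2 = (8e+08 + 2.4e+09) / 2 ≈ 1.6e+09 m = 1.6 Gm.
(b) e = (rₐ − rₚ) / (rₐ + rₚ) = (2.4e+09 − 8e+08) / (2.4e+09 + 8e+08) ≈ 0.5.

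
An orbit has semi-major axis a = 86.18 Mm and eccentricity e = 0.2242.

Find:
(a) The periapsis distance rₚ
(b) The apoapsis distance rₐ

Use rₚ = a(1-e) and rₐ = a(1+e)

Convert to SI: a = 86.18 Mm = 8.618e+07 m.
(a) rₚ = a(1 − e) = 8.618e+07 · (1 − 0.2242) = 8.618e+07 · 0.7758 ≈ 6.686e+07 m = 66.86 Mm.
(b) rₐ = a(1 + e) = 8.618e+07 · (1 + 0.2242) = 8.618e+07 · 1.2242 ≈ 1.055e+08 m = 105.5 Mm.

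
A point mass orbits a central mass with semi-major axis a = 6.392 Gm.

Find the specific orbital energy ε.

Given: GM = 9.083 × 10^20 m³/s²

Convert to SI: a = 6.392 Gm = 6.392e+09 m.
ε = −GM / (2a).
ε = −9.083e+20 / (2 · 6.392e+09) J/kg ≈ -7.105e+10 J/kg = -71.05 GJ/kg.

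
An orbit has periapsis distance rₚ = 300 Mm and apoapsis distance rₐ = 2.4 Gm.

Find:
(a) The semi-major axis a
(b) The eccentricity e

Convert to SI: rₚ = 300 Mm = 3e+08 m; rₐ = 2.4 Gm = 2.4e+09 m.
(a) a = (rₚ + rₐ) / 2 = (3e+08 + 2.4e+09) / 2 ≈ 1.35e+09 m = 1.35 Gm.
(b) e = (rₐ − rₚ) / (rₐ + rₚ) = (2.4e+09 − 3e+08) / (2.4e+09 + 3e+08) ≈ 0.7778.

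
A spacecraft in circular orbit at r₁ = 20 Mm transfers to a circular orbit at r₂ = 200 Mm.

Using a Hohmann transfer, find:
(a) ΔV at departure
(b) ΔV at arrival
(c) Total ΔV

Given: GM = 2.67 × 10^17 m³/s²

Convert to SI: r₁ = 20 Mm = 2e+07 m; r₂ = 200 Mm = 2e+08 m.
Transfer semi-major axis: a_t = (r₁ + r₂)/2 = (2e+07 + 2e+08)/2 = 1.1e+08 m.
Circular speeds: v₁ = √(GM/r₁) = 115542 m/s, v₂ = √(GM/r₂) = 36537.7 m/s.
Transfer speeds (vis-viva v² = GM(2/r − 1/a_t)): v₁ᵗ = 155797 m/s, v₂ᵗ = 15579.7 m/s.
(a) ΔV₁ = |v₁ᵗ − v₁| ≈ 4.025e+04 m/s = 40.25 km/s.
(b) ΔV₂ = |v₂ − v₂ᵗ| ≈ 2.096e+04 m/s = 20.96 km/s.
(c) ΔV_total = ΔV₁ + ΔV₂ ≈ 6.121e+04 m/s = 61.21 km/s.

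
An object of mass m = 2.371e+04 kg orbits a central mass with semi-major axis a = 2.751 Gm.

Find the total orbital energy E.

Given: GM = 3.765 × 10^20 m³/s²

Convert to SI: a = 2.751 Gm = 2.751e+09 m.
E = −GMm / (2a).
E = −3.765e+20 · 2.371e+04 / (2 · 2.751e+09) J ≈ -1.622e+15 J = -1.622 PJ.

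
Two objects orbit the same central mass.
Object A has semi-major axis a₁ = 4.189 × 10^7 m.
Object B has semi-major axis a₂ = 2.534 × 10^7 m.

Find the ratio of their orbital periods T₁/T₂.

From Kepler's third law, (T₁/T₂)² = (a₁/a₂)³, so T₁/T₂ = (a₁/a₂)^(3/2).
a₁/a₂ = 4.189e+07 / 2.534e+07 = 1.65312.
T₁/T₂ = (1.65312)^(3/2) ≈ 2.125.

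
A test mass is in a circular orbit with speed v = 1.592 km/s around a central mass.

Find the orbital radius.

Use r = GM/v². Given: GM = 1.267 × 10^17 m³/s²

Convert to SI: v = 1.592 km/s = 1592 m/s.
For a circular orbit, v² = GM / r, so r = GM / v².
r = 1.267e+17 / (1592)² m ≈ 4.999e+10 m = 49.99 Gm.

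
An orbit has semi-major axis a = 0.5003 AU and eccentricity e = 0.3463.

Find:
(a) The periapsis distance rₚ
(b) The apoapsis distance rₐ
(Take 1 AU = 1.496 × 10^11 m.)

Convert to SI: a = 0.5003 AU = 7.48449e+10 m.
(a) rₚ = a(1 − e) = 7.48449e+10 · (1 − 0.3463) = 7.48449e+10 · 0.6537 ≈ 4.893e+10 m = 0.327 AU.
(b) rₐ = a(1 + e) = 7.48449e+10 · (1 + 0.3463) = 7.48449e+10 · 1.3463 ≈ 1.008e+11 m = 0.6736 AU.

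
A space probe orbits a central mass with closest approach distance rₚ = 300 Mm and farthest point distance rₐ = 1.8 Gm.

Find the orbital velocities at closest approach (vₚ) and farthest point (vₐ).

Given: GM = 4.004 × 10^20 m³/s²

Convert to SI: rₚ = 300 Mm = 3e+08 m; rₐ = 1.8 Gm = 1.8e+09 m.
Use the vis-viva equation v² = GM(2/r − 1/a) with a = (rₚ + rₐ)/2 = (3e+08 + 1.8e+09)/2 = 1.05e+09 m.
vₚ = √(GM · (2/rₚ − 1/a)) = √(4.004e+20 · (2/3e+08 − 1/1.05e+09)) m/s ≈ 1.513e+06 m/s = 1513 km/s.
vₐ = √(GM · (2/rₐ − 1/a)) = √(4.004e+20 · (2/1.8e+09 − 1/1.05e+09)) m/s ≈ 2.521e+05 m/s = 252.1 km/s.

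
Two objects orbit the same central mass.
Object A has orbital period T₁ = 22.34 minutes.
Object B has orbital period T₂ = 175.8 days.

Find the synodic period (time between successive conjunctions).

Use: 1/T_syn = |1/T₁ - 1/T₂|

Convert to SI: T₁ = 22.34 minutes = 1340.4 s; T₂ = 175.8 days = 1.51891e+07 s.
T_syn = |T₁ · T₂ / (T₁ − T₂)|.
T_syn = |1340.4 · 1.51891e+07 / (1340.4 − 1.51891e+07)| s ≈ 1341 s = 22.34 minutes.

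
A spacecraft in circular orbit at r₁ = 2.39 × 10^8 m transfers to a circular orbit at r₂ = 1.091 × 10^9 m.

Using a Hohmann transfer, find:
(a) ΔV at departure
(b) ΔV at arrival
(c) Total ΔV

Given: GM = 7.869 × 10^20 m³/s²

Transfer semi-major axis: a_t = (r₁ + r₂)/2 = (2.39e+08 + 1.091e+09)/2 = 6.65e+08 m.
Circular speeds: v₁ = √(GM/r₁) = 1.81452e+06 m/s, v₂ = √(GM/r₂) = 849273 m/s.
Transfer speeds (vis-viva v² = GM(2/r − 1/a_t)): v₁ᵗ = 2.32414e+06 m/s, v₂ᵗ = 509138 m/s.
(a) ΔV₁ = |v₁ᵗ − v₁| ≈ 5.096e+05 m/s = 509.6 km/s.
(b) ΔV₂ = |v₂ − v₂ᵗ| ≈ 3.401e+05 m/s = 340.1 km/s.
(c) ΔV_total = ΔV₁ + ΔV₂ ≈ 8.498e+05 m/s = 849.8 km/s.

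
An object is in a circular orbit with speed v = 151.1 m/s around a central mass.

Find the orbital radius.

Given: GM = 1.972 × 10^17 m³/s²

For a circular orbit, v² = GM / r, so r = GM / v².
r = 1.972e+17 / (151.1)² m ≈ 8.637e+12 m = 8.637 × 10^12 m.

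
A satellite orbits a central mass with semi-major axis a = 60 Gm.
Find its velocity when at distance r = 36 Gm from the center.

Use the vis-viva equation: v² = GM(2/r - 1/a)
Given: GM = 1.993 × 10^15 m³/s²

Convert to SI: a = 60 Gm = 6e+10 m; r = 36 Gm = 3.6e+10 m.
Vis-viva: v = √(GM · (2/r − 1/a)).
2/r − 1/a = 2/3.6e+10 − 1/6e+10 = 3.88889e-11 m⁻¹.
v = √(1.993e+15 · 3.88889e-11) m/s ≈ 278.4 m/s = 278.4 m/s.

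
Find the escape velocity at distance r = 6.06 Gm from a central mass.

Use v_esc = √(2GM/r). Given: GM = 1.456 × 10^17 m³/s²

Convert to SI: r = 6.06 Gm = 6.06e+09 m.
Escape velocity comes from setting total energy to zero: ½v² − GM/r = 0 ⇒ v_esc = √(2GM / r).
v_esc = √(2 · 1.456e+17 / 6.06e+09) m/s ≈ 6932 m/s = 6.932 km/s.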